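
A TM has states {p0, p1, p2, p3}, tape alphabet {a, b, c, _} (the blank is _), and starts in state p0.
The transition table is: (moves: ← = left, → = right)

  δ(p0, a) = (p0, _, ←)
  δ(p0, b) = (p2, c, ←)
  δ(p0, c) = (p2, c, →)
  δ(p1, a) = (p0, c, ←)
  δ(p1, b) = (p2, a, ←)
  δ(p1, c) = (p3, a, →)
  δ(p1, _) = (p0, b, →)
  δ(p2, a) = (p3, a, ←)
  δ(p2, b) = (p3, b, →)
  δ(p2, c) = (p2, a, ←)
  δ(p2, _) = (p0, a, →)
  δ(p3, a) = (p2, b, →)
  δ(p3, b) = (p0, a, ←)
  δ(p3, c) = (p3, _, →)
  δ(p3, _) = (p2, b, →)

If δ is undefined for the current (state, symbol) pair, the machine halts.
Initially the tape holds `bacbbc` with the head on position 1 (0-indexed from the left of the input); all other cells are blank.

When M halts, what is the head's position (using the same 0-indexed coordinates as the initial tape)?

0

state=p0 head=1 tape=_b[a]cbbc   (p0,a)→(p0,_,←)
state=p0 head=0 tape=_[b]_cbbc   (p0,b)→(p2,c,←)
state=p2 head=-1 tape=[_]c_cbbc   (p2,_)→(p0,a,→)
state=p0 head=0 tape=a[c]_cbbc   (p0,c)→(p2,c,→)
state=p2 head=1 tape=ac[_]cbbc   (p2,_)→(p0,a,→)
state=p0 head=2 tape=aca[c]bbc   (p0,c)→(p2,c,→)
state=p2 head=3 tape=acac[b]bc   (p2,b)→(p3,b,→)
state=p3 head=4 tape=acacb[b]c   (p3,b)→(p0,a,←)
state=p0 head=3 tape=acac[b]ac   (p0,b)→(p2,c,←)
state=p2 head=2 tape=aca[c]cac   (p2,c)→(p2,a,←)
state=p2 head=1 tape=ac[a]acac   (p2,a)→(p3,a,←)
state=p3 head=0 tape=a[c]aacac   (p3,c)→(p3,_,→)
state=p3 head=1 tape=a_[a]acac   (p3,a)→(p2,b,→)
state=p2 head=2 tape=a_b[a]cac   (p2,a)→(p3,a,←)
state=p3 head=1 tape=a_[b]acac   (p3,b)→(p0,a,←)
state=p0 head=0 tape=a[_]aacac
At halt the head is at cell 0.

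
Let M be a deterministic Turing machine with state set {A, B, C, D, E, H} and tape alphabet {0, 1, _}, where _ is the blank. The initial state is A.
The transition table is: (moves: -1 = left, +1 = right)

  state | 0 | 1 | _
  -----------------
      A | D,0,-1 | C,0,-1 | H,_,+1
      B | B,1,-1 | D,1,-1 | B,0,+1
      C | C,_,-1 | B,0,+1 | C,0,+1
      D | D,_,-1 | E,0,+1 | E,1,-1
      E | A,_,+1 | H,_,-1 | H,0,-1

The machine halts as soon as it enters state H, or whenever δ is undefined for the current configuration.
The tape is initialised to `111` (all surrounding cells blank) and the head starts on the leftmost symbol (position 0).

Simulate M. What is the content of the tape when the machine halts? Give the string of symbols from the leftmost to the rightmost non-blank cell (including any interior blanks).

state=A head=0 tape=_____[1]11   (A,1)→(C,0,-1)
state=C head=-1 tape=____[_]011   (C,_)→(C,0,+1)
state=C head=0 tape=____0[0]11   (C,0)→(C,_,-1)
state=C head=-1 tape=____[0]_11   (C,0)→(C,_,-1)
state=C head=-2 tape=___[_]__11   (C,_)→(C,0,+1)
state=C head=-1 tape=___0[_]_11   (C,_)→(C,0,+1)
state=C head=0 tape=___00[_]11   (C,_)→(C,0,+1)
state=C head=1 tape=___000[1]1   (C,1)→(B,0,+1)
state=B head=2 tape=___0000[1]   (B,1)→(D,1,-1)
state=D head=1 tape=___000[0]1   (D,0)→(D,_,-1)
state=D head=0 tape=___00[0]_1   (D,0)→(D,_,-1)
state=D head=-1 tape=___0[0]__1   (D,0)→(D,_,-1)
state=D head=-2 tape=___[0]___1   (D,0)→(D,_,-1)
state=D head=-3 tape=__[_]____1   (D,_)→(E,1,-1)
state=E head=-4 tape=_[_]1____1   (E,_)→(H,0,-1)
state=H head=-5 tape=[_]01____1
The non-blank tape span at halt is 01____1.

01____1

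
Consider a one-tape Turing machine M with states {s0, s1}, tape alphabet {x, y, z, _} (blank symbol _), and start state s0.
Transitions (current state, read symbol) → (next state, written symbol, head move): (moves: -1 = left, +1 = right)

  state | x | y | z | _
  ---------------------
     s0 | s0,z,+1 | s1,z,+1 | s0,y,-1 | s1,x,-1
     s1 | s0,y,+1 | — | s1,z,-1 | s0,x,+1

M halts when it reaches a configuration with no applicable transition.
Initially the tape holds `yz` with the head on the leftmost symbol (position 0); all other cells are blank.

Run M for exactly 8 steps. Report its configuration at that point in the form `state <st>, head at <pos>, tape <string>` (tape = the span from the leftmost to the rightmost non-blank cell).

state=s0 head=0 tape=_[y]z   (s0,y)→(s1,z,+1)
state=s1 head=1 tape=_z[z]   (s1,z)→(s1,z,-1)
state=s1 head=0 tape=_[z]z   (s1,z)→(s1,z,-1)
state=s1 head=-1 tape=[_]zz   (s1,_)→(s0,x,+1)
state=s0 head=0 tape=x[z]z   (s0,z)→(s0,y,-1)
state=s0 head=-1 tape=[x]yz   (s0,x)→(s0,z,+1)
state=s0 head=0 tape=z[y]z   (s0,y)→(s1,z,+1)
state=s1 head=1 tape=zz[z]   (s1,z)→(s1,z,-1)
state=s1 head=0 tape=z[z]z
After 8 steps: state s1, head at 0, tape zzz.

state s1, head at 0, tape zzz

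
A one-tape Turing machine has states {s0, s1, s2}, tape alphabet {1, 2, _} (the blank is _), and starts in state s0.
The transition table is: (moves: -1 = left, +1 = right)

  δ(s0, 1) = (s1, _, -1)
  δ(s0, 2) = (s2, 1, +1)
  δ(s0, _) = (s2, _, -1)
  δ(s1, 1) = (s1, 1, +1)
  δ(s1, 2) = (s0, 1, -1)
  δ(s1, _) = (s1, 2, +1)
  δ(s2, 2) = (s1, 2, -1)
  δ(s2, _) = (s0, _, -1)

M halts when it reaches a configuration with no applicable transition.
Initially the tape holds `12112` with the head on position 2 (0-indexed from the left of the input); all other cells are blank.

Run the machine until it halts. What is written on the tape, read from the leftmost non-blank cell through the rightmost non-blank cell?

11_1_1

state=s0 head=2 tape=_12[1]12   (s0,1)→(s1,_,-1)
state=s1 head=1 tape=_1[2]_12   (s1,2)→(s0,1,-1)
state=s0 head=0 tape=_[1]1_12   (s0,1)→(s1,_,-1)
state=s1 head=-1 tape=[_]_1_12   (s1,_)→(s1,2,+1)
state=s1 head=0 tape=2[_]1_12   (s1,_)→(s1,2,+1)
state=s1 head=1 tape=22[1]_12   (s1,1)→(s1,1,+1)
state=s1 head=2 tape=221[_]12   (s1,_)→(s1,2,+1)
state=s1 head=3 tape=2212[1]2   (s1,1)→(s1,1,+1)
state=s1 head=4 tape=22121[2]   (s1,2)→(s0,1,-1)
state=s0 head=3 tape=2212[1]1   (s0,1)→(s1,_,-1)
state=s1 head=2 tape=221[2]_1   (s1,2)→(s0,1,-1)
state=s0 head=1 tape=22[1]1_1   (s0,1)→(s1,_,-1)
state=s1 head=0 tape=2[2]_1_1   (s1,2)→(s0,1,-1)
state=s0 head=-1 tape=[2]1_1_1   (s0,2)→(s2,1,+1)
state=s2 head=0 tape=1[1]_1_1
The non-blank tape span at halt is 11_1_1.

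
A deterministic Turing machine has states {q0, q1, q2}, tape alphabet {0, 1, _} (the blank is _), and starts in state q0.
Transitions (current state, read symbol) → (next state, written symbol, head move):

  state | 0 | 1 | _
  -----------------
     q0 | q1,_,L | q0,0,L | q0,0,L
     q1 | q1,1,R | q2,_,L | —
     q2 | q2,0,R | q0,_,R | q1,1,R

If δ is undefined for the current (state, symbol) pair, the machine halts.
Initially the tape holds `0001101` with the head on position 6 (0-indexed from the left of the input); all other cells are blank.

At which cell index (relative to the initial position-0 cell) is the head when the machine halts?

q0 | 000110[1]   read 1 → write 0, move L, go to q0
q0 | 00011[0]0   read 0 → write _, move L, go to q1
q1 | 0001[1]_0   read 1 → write _, move L, go to q2
q2 | 000[1]__0   read 1 → write _, move R, go to q0
q0 | 000_[_]_0   read _ → write 0, move L, go to q0
q0 | 000[_]0_0   read _ → write 0, move L, go to q0
q0 | 00[0]00_0   read 0 → write _, move L, go to q1
q1 | 0[0]_00_0   read 0 → write 1, move R, go to q1
q1 | 01[_]00_0
At halt the head is at cell 2.

2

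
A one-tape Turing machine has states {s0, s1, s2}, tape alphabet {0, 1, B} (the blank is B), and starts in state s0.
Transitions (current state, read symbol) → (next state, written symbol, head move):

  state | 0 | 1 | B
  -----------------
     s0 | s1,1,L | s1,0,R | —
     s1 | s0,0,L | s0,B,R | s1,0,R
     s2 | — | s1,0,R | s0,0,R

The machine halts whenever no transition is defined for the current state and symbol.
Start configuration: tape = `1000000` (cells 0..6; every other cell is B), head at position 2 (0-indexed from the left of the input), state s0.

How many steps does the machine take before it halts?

27

s0 | B10[0]0000B   read 0 → write 1, move L, go to s1
s1 | B1[0]10000B   read 0 → write 0, move L, go to s0
s0 | B[1]010000B   read 1 → write 0, move R, go to s1
s1 | B0[0]10000B   read 0 → write 0, move L, go to s0
s0 | B[0]010000B   read 0 → write 1, move L, go to s1
s1 | [B]1010000B   read B → write 0, move R, go to s1
s1 | 0[1]010000B   read 1 → write B, move R, go to s0
s0 | 0B[0]10000B   read 0 → write 1, move L, go to s1
s1 | 0[B]110000B   read B → write 0, move R, go to s1
s1 | 00[1]10000B   read 1 → write B, move R, go to s0
s0 | 00B[1]0000B   read 1 → write 0, move R, go to s1
s1 | 00B0[0]000B   read 0 → write 0, move L, go to s0
s0 | 00B[0]0000B   read 0 → write 1, move L, go to s1
s1 | 00[B]10000B   read B → write 0, move R, go to s1
s1 | 000[1]0000B   read 1 → write B, move R, go to s0
s0 | 000B[0]000B   read 0 → write 1, move L, go to s1
s1 | 000[B]1000B   read B → write 0, move R, go to s1
s1 | 0000[1]000B   read 1 → write B, move R, go to s0
s0 | 0000B[0]00B   read 0 → write 1, move L, go to s1
s1 | 0000[B]100B   read B → write 0, move R, go to s1
s1 | 00000[1]00B   read 1 → write B, move R, go to s0
s0 | 00000B[0]0B   read 0 → write 1, move L, go to s1
s1 | 00000[B]10B   read B → write 0, move R, go to s1
s1 | 000000[1]0B   read 1 → write B, move R, go to s0
s0 | 000000B[0]B   read 0 → write 1, move L, go to s1
s1 | 000000[B]1B   read B → write 0, move R, go to s1
s1 | 0000000[1]B   read 1 → write B, move R, go to s0
s0 | 0000000B[B]
M halts after 27 transitions.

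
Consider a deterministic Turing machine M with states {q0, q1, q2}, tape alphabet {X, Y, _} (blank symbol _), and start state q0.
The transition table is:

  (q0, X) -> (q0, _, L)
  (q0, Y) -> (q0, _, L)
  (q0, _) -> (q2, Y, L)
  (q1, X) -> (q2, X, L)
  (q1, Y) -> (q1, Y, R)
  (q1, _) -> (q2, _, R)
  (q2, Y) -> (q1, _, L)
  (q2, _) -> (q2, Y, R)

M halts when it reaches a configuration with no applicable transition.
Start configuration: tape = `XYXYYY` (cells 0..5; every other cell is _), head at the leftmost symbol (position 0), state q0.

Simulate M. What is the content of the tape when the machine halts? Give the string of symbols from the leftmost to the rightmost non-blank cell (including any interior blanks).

state=q0 head=0 tape=__[X]YXYYY   (q0,X)→(q0,_,L)
state=q0 head=-1 tape=_[_]_YXYYY   (q0,_)→(q2,Y,L)
state=q2 head=-2 tape=[_]Y_YXYYY   (q2,_)→(q2,Y,R)
state=q2 head=-1 tape=Y[Y]_YXYYY   (q2,Y)→(q1,_,L)
state=q1 head=-2 tape=[Y]__YXYYY   (q1,Y)→(q1,Y,R)
state=q1 head=-1 tape=Y[_]_YXYYY   (q1,_)→(q2,_,R)
state=q2 head=0 tape=Y_[_]YXYYY   (q2,_)→(q2,Y,R)
state=q2 head=1 tape=Y_Y[Y]XYYY   (q2,Y)→(q1,_,L)
state=q1 head=0 tape=Y_[Y]_XYYY   (q1,Y)→(q1,Y,R)
state=q1 head=1 tape=Y_Y[_]XYYY   (q1,_)→(q2,_,R)
state=q2 head=2 tape=Y_Y_[X]YYY
The non-blank tape span at halt is Y_Y_XYYY.

Y_Y_XYYY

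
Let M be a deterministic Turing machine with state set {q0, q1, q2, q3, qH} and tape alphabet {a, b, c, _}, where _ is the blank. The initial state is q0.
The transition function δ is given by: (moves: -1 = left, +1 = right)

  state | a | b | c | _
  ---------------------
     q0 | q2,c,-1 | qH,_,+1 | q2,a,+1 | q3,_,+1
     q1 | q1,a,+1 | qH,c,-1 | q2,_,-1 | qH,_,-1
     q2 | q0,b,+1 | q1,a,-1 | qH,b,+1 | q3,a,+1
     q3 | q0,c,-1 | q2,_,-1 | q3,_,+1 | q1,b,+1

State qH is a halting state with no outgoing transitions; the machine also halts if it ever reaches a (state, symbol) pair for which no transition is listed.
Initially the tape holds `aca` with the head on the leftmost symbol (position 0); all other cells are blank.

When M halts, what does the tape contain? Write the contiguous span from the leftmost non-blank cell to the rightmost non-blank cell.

q0 | _[a]ca__   read a → write c, move -1, go to q2
q2 | [_]cca__   read _ → write a, move +1, go to q3
q3 | a[c]ca__   read c → write _, move +1, go to q3
q3 | a_[c]a__   read c → write _, move +1, go to q3
q3 | a__[a]__   read a → write c, move -1, go to q0
q0 | a_[_]c__   read _ → write _, move +1, go to q3
q3 | a__[c]__   read c → write _, move +1, go to q3
q3 | a___[_]_   read _ → write b, move +1, go to q1
q1 | a___b[_]   read _ → write _, move -1, go to qH
qH | a___[b]_
The non-blank tape span at halt is a___b.

a___b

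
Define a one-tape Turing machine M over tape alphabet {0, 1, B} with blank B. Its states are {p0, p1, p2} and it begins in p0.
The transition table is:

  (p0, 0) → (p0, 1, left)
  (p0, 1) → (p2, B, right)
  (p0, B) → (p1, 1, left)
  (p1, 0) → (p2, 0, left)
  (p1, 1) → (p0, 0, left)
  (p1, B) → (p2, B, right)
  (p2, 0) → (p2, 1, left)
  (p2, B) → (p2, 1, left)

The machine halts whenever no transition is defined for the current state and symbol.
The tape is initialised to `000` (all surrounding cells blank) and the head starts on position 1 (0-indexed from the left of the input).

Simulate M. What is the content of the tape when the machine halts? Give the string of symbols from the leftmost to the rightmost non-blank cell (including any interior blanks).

1110

p0 | BB0[0]0   read 0 → write 1, move left, go to p0
p0 | BB[0]10   read 0 → write 1, move left, go to p0
p0 | B[B]110   read B → write 1, move left, go to p1
p1 | [B]1110   read B → write B, move right, go to p2
p2 | B[1]110
The non-blank tape span at halt is 1110.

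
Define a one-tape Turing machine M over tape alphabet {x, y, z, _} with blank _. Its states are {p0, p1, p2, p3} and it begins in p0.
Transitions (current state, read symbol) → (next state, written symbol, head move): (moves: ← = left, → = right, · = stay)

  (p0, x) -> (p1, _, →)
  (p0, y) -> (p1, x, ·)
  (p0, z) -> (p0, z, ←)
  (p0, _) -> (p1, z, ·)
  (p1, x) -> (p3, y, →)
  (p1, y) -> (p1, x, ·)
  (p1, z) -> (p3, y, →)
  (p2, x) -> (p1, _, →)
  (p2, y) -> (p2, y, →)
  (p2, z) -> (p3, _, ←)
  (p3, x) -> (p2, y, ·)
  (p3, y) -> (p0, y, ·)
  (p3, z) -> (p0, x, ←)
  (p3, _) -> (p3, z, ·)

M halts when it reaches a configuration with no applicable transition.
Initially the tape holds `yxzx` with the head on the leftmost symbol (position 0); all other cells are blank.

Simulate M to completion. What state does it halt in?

p1

state=p0 head=0 tape=[y]xzx_   (p0,y)→(p1,x,·)
state=p1 head=0 tape=[x]xzx_   (p1,x)→(p3,y,→)
state=p3 head=1 tape=y[x]zx_   (p3,x)→(p2,y,·)
state=p2 head=1 tape=y[y]zx_   (p2,y)→(p2,y,→)
state=p2 head=2 tape=yy[z]x_   (p2,z)→(p3,_,←)
state=p3 head=1 tape=y[y]_x_   (p3,y)→(p0,y,·)
state=p0 head=1 tape=y[y]_x_   (p0,y)→(p1,x,·)
state=p1 head=1 tape=y[x]_x_   (p1,x)→(p3,y,→)
state=p3 head=2 tape=yy[_]x_   (p3,_)→(p3,z,·)
state=p3 head=2 tape=yy[z]x_   (p3,z)→(p0,x,←)
state=p0 head=1 tape=y[y]xx_   (p0,y)→(p1,x,·)
state=p1 head=1 tape=y[x]xx_   (p1,x)→(p3,y,→)
state=p3 head=2 tape=yy[x]x_   (p3,x)→(p2,y,·)
state=p2 head=2 tape=yy[y]x_   (p2,y)→(p2,y,→)
state=p2 head=3 tape=yyy[x]_   (p2,x)→(p1,_,→)
state=p1 head=4 tape=yyy_[_]
No transition is defined for (p1, _); M halts in state p1.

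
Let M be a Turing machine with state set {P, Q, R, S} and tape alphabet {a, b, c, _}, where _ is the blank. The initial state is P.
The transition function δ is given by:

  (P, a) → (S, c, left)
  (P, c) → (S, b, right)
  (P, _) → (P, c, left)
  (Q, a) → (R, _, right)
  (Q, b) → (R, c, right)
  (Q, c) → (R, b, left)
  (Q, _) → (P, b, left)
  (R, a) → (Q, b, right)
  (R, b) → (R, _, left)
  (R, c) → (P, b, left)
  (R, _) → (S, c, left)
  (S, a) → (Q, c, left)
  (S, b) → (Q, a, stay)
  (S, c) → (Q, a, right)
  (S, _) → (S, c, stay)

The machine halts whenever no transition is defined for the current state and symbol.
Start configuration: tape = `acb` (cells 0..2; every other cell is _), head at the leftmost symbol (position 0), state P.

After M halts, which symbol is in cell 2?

state=P head=0 tape=_[a]cb   (P,a)→(S,c,left)
state=S head=-1 tape=[_]ccb   (S,_)→(S,c,stay)
state=S head=-1 tape=[c]ccb   (S,c)→(Q,a,right)
state=Q head=0 tape=a[c]cb   (Q,c)→(R,b,left)
state=R head=-1 tape=[a]bcb   (R,a)→(Q,b,right)
state=Q head=0 tape=b[b]cb   (Q,b)→(R,c,right)
state=R head=1 tape=bc[c]b   (R,c)→(P,b,left)
state=P head=0 tape=b[c]bb   (P,c)→(S,b,right)
state=S head=1 tape=bb[b]b   (S,b)→(Q,a,stay)
state=Q head=1 tape=bb[a]b   (Q,a)→(R,_,right)
state=R head=2 tape=bb_[b]   (R,b)→(R,_,left)
state=R head=1 tape=bb[_]_   (R,_)→(S,c,left)
state=S head=0 tape=b[b]c_   (S,b)→(Q,a,stay)
state=Q head=0 tape=b[a]c_   (Q,a)→(R,_,right)
state=R head=1 tape=b_[c]_   (R,c)→(P,b,left)
state=P head=0 tape=b[_]b_   (P,_)→(P,c,left)
state=P head=-1 tape=[b]cb_
Cell 2 holds _ when M halts.

_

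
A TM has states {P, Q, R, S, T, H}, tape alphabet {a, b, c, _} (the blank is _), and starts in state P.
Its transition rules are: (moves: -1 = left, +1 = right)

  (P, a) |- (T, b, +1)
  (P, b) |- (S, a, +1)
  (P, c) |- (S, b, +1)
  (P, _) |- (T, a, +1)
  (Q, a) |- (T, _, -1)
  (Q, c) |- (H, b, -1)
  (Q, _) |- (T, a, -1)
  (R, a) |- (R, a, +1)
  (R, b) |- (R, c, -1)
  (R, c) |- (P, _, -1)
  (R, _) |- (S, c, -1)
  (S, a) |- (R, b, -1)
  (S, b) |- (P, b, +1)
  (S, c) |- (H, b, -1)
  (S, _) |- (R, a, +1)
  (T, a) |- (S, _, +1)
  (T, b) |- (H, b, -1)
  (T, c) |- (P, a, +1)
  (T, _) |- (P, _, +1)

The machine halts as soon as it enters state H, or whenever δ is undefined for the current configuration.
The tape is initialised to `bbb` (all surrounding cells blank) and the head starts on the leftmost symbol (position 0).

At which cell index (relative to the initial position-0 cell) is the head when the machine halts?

P | [b]bb____   read b → write a, move +1, go to S
S | a[b]b____   read b → write b, move +1, go to P
P | ab[b]____   read b → write a, move +1, go to S
S | aba[_]___   read _ → write a, move +1, go to R
R | abaa[_]__   read _ → write c, move -1, go to S
S | aba[a]c__   read a → write b, move -1, go to R
R | ab[a]bc__   read a → write a, move +1, go to R
R | aba[b]c__   read b → write c, move -1, go to R
R | ab[a]cc__   read a → write a, move +1, go to R
R | aba[c]c__   read c → write _, move -1, go to P
P | ab[a]_c__   read a → write b, move +1, go to T
T | abb[_]c__   read _ → write _, move +1, go to P
P | abb_[c]__   read c → write b, move +1, go to S
S | abb_b[_]_   read _ → write a, move +1, go to R
R | abb_ba[_]   read _ → write c, move -1, go to S
S | abb_b[a]c   read a → write b, move -1, go to R
R | abb_[b]bc   read b → write c, move -1, go to R
R | abb[_]cbc   read _ → write c, move -1, go to S
S | ab[b]ccbc   read b → write b, move +1, go to P
P | abb[c]cbc   read c → write b, move +1, go to S
S | abbb[c]bc   read c → write b, move -1, go to H
H | abb[b]bbc
At halt the head is at cell 3.

3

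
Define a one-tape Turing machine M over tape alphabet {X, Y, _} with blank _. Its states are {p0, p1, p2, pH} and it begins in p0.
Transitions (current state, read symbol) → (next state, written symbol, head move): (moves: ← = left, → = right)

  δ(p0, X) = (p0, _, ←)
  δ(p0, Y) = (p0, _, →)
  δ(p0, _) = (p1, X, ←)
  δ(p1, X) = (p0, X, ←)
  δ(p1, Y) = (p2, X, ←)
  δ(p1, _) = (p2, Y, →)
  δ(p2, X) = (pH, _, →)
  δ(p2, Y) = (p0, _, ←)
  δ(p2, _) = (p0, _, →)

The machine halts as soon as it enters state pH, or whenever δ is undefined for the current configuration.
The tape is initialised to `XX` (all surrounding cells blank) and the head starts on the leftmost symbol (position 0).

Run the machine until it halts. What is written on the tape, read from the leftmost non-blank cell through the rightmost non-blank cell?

Y__X

state=p0 head=0 tape=__[X]X   (p0,X)→(p0,_,←)
state=p0 head=-1 tape=_[_]_X   (p0,_)→(p1,X,←)
state=p1 head=-2 tape=[_]X_X   (p1,_)→(p2,Y,→)
state=p2 head=-1 tape=Y[X]_X   (p2,X)→(pH,_,→)
state=pH head=0 tape=Y_[_]X
The non-blank tape span at halt is Y__X.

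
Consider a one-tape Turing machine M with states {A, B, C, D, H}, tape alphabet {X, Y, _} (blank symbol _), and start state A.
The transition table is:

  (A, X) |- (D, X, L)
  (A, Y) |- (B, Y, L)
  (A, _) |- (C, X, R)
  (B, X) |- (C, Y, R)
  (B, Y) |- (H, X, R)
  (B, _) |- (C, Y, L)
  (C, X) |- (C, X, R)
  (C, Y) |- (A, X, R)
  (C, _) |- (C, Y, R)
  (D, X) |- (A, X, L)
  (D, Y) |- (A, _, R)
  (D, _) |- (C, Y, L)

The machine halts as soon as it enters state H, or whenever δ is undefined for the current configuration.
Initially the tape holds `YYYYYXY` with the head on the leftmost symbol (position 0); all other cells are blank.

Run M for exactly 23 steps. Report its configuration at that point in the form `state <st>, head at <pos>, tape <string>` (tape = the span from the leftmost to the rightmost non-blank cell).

A | __[Y]YYYYXY   read Y → write Y, move L, go to B
B | _[_]YYYYYXY   read _ → write Y, move L, go to C
C | [_]YYYYYYXY   read _ → write Y, move R, go to C
C | Y[Y]YYYYYXY   read Y → write X, move R, go to A
A | YX[Y]YYYYXY   read Y → write Y, move L, go to B
B | Y[X]YYYYYXY   read X → write Y, move R, go to C
C | YY[Y]YYYYXY   read Y → write X, move R, go to A
A | YYX[Y]YYYXY   read Y → write Y, move L, go to B
B | YY[X]YYYYXY   read X → write Y, move R, go to C
C | YYY[Y]YYYXY   read Y → write X, move R, go to A
A | YYYX[Y]YYXY   read Y → write Y, move L, go to B
B | YYY[X]YYYXY   read X → write Y, move R, go to C
C | YYYY[Y]YYXY   read Y → write X, move R, go to A
A | YYYYX[Y]YXY   read Y → write Y, move L, go to B
B | YYYY[X]YYXY   read X → write Y, move R, go to C
C | YYYYY[Y]YXY   read Y → write X, move R, go to A
A | YYYYYX[Y]XY   read Y → write Y, move L, go to B
B | YYYYY[X]YXY   read X → write Y, move R, go to C
C | YYYYYY[Y]XY   read Y → write X, move R, go to A
A | YYYYYYX[X]Y   read X → write X, move L, go to D
D | YYYYYY[X]XY   read X → write X, move L, go to A
A | YYYYY[Y]XXY   read Y → write Y, move L, go to B
B | YYYY[Y]YXXY   read Y → write X, move R, go to H
H | YYYYX[Y]XXY
After 23 steps: state H, head at 3, tape YYYYXYXXY.

state H, head at 3, tape YYYYXYXXY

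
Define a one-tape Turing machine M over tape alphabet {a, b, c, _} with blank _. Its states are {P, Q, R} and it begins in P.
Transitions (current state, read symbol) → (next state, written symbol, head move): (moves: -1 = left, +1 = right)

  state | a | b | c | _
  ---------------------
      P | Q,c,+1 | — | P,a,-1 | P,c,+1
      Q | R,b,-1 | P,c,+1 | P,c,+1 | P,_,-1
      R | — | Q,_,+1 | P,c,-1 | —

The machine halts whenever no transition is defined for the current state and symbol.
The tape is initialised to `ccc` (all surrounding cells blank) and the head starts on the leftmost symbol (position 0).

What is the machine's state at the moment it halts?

P

state=P head=0 tape=___[c]cc   (P,c)→(P,a,-1)
state=P head=-1 tape=__[_]acc   (P,_)→(P,c,+1)
state=P head=0 tape=__c[a]cc   (P,a)→(Q,c,+1)
state=Q head=1 tape=__cc[c]c   (Q,c)→(P,c,+1)
state=P head=2 tape=__ccc[c]   (P,c)→(P,a,-1)
state=P head=1 tape=__cc[c]a   (P,c)→(P,a,-1)
state=P head=0 tape=__c[c]aa   (P,c)→(P,a,-1)
state=P head=-1 tape=__[c]aaa   (P,c)→(P,a,-1)
state=P head=-2 tape=_[_]aaaa   (P,_)→(P,c,+1)
state=P head=-1 tape=_c[a]aaa   (P,a)→(Q,c,+1)
state=Q head=0 tape=_cc[a]aa   (Q,a)→(R,b,-1)
state=R head=-1 tape=_c[c]baa   (R,c)→(P,c,-1)
state=P head=-2 tape=_[c]cbaa   (P,c)→(P,a,-1)
state=P head=-3 tape=[_]acbaa   (P,_)→(P,c,+1)
state=P head=-2 tape=c[a]cbaa   (P,a)→(Q,c,+1)
state=Q head=-1 tape=cc[c]baa   (Q,c)→(P,c,+1)
state=P head=0 tape=ccc[b]aa
No transition is defined for (P, b); M halts in state P.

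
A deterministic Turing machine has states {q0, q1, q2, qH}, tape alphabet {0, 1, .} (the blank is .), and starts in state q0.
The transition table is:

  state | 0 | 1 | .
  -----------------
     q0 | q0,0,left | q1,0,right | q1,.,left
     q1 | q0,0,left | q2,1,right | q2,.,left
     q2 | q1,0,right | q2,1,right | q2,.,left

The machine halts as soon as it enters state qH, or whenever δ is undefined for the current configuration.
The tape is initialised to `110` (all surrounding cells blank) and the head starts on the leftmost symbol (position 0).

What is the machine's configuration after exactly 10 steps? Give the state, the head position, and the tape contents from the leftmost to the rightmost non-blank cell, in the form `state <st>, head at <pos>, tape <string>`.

q0 | [1]10.   read 1 → write 0, move right, go to q1
q1 | 0[1]0.   read 1 → write 1, move right, go to q2
q2 | 01[0].   read 0 → write 0, move right, go to q1
q1 | 010[.]   read . → write ., move left, go to q2
q2 | 01[0].   read 0 → write 0, move right, go to q1
q1 | 010[.]   read . → write ., move left, go to q2
q2 | 01[0].   read 0 → write 0, move right, go to q1
q1 | 010[.]   read . → write ., move left, go to q2
q2 | 01[0].   read 0 → write 0, move right, go to q1
q1 | 010[.]   read . → write ., move left, go to q2
q2 | 01[0].
After 10 steps: state q2, head at 2, tape 010.

state q2, head at 2, tape 010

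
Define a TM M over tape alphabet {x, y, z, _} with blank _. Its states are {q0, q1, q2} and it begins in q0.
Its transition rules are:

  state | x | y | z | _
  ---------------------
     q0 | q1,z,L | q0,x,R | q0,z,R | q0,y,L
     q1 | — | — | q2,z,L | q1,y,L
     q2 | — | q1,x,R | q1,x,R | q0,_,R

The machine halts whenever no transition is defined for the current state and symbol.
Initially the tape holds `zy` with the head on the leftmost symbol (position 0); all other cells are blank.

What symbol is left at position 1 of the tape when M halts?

z

state=q0 head=0 tape=_[z]y__   (q0,z)→(q0,z,R)
state=q0 head=1 tape=_z[y]__   (q0,y)→(q0,x,R)
state=q0 head=2 tape=_zx[_]_   (q0,_)→(q0,y,L)
state=q0 head=1 tape=_z[x]y_   (q0,x)→(q1,z,L)
state=q1 head=0 tape=_[z]zy_   (q1,z)→(q2,z,L)
state=q2 head=-1 tape=[_]zzy_   (q2,_)→(q0,_,R)
state=q0 head=0 tape=_[z]zy_   (q0,z)→(q0,z,R)
state=q0 head=1 tape=_z[z]y_   (q0,z)→(q0,z,R)
state=q0 head=2 tape=_zz[y]_   (q0,y)→(q0,x,R)
state=q0 head=3 tape=_zzx[_]   (q0,_)→(q0,y,L)
state=q0 head=2 tape=_zz[x]y   (q0,x)→(q1,z,L)
state=q1 head=1 tape=_z[z]zy   (q1,z)→(q2,z,L)
state=q2 head=0 tape=_[z]zzy   (q2,z)→(q1,x,R)
state=q1 head=1 tape=_x[z]zy   (q1,z)→(q2,z,L)
state=q2 head=0 tape=_[x]zzy
Cell 1 holds z when M halts.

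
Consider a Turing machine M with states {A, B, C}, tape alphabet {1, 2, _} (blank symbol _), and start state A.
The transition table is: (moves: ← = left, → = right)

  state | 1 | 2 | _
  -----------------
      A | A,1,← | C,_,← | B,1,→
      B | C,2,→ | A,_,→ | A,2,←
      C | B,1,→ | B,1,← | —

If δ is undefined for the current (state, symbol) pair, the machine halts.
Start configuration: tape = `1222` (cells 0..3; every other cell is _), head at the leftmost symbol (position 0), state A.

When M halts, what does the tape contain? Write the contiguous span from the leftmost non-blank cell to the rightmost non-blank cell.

state=A head=0 tape=_[1]222_   (A,1)→(A,1,←)
state=A head=-1 tape=[_]1222_   (A,_)→(B,1,→)
state=B head=0 tape=1[1]222_   (B,1)→(C,2,→)
state=C head=1 tape=12[2]22_   (C,2)→(B,1,←)
state=B head=0 tape=1[2]122_   (B,2)→(A,_,→)
state=A head=1 tape=1_[1]22_   (A,1)→(A,1,←)
state=A head=0 tape=1[_]122_   (A,_)→(B,1,→)
state=B head=1 tape=11[1]22_   (B,1)→(C,2,→)
state=C head=2 tape=112[2]2_   (C,2)→(B,1,←)
state=B head=1 tape=11[2]12_   (B,2)→(A,_,→)
state=A head=2 tape=11_[1]2_   (A,1)→(A,1,←)
state=A head=1 tape=11[_]12_   (A,_)→(B,1,→)
state=B head=2 tape=111[1]2_   (B,1)→(C,2,→)
state=C head=3 tape=1112[2]_   (C,2)→(B,1,←)
state=B head=2 tape=111[2]1_   (B,2)→(A,_,→)
state=A head=3 tape=111_[1]_   (A,1)→(A,1,←)
state=A head=2 tape=111[_]1_   (A,_)→(B,1,→)
state=B head=3 tape=1111[1]_   (B,1)→(C,2,→)
state=C head=4 tape=11112[_]
The non-blank tape span at halt is 11112.

11112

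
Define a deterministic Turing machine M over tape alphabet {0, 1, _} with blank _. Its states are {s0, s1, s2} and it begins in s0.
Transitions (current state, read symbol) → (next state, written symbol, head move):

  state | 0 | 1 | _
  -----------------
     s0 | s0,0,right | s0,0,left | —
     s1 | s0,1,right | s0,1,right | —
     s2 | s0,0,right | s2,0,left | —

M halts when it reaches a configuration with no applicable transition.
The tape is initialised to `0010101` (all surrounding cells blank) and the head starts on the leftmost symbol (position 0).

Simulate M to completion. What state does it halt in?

s0

s0 | [0]010101_   read 0 → write 0, move right, go to s0
s0 | 0[0]10101_   read 0 → write 0, move right, go to s0
s0 | 00[1]0101_   read 1 → write 0, move left, go to s0
s0 | 0[0]00101_   read 0 → write 0, move right, go to s0
s0 | 00[0]0101_   read 0 → write 0, move right, go to s0
s0 | 000[0]101_   read 0 → write 0, move right, go to s0
s0 | 0000[1]01_   read 1 → write 0, move left, go to s0
s0 | 000[0]001_   read 0 → write 0, move right, go to s0
s0 | 0000[0]01_   read 0 → write 0, move right, go to s0
s0 | 00000[0]1_   read 0 → write 0, move right, go to s0
s0 | 000000[1]_   read 1 → write 0, move left, go to s0
s0 | 00000[0]0_   read 0 → write 0, move right, go to s0
s0 | 000000[0]_   read 0 → write 0, move right, go to s0
s0 | 0000000[_]
No transition is defined for (s0, _); M halts in state s0.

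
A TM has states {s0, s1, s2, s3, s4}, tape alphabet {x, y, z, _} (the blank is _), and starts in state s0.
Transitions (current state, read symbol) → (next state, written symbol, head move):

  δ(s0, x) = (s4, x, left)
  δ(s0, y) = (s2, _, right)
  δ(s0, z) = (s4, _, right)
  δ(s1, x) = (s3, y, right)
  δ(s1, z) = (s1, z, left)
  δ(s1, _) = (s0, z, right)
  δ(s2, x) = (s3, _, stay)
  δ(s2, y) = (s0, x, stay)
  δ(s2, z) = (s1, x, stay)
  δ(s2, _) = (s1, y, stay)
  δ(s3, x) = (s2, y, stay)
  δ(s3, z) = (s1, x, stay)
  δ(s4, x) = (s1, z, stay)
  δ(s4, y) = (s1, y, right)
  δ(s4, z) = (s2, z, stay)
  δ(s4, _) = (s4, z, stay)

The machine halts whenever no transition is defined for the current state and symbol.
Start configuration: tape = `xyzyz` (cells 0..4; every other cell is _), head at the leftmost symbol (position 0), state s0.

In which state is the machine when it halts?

s3

state=s0 head=0 tape=_[x]yzyz   (s0,x)→(s4,x,left)
state=s4 head=-1 tape=[_]xyzyz   (s4,_)→(s4,z,stay)
state=s4 head=-1 tape=[z]xyzyz   (s4,z)→(s2,z,stay)
state=s2 head=-1 tape=[z]xyzyz   (s2,z)→(s1,x,stay)
state=s1 head=-1 tape=[x]xyzyz   (s1,x)→(s3,y,right)
state=s3 head=0 tape=y[x]yzyz   (s3,x)→(s2,y,stay)
state=s2 head=0 tape=y[y]yzyz   (s2,y)→(s0,x,stay)
state=s0 head=0 tape=y[x]yzyz   (s0,x)→(s4,x,left)
state=s4 head=-1 tape=[y]xyzyz   (s4,y)→(s1,y,right)
state=s1 head=0 tape=y[x]yzyz   (s1,x)→(s3,y,right)
state=s3 head=1 tape=yy[y]zyz
No transition is defined for (s3, y); M halts in state s3.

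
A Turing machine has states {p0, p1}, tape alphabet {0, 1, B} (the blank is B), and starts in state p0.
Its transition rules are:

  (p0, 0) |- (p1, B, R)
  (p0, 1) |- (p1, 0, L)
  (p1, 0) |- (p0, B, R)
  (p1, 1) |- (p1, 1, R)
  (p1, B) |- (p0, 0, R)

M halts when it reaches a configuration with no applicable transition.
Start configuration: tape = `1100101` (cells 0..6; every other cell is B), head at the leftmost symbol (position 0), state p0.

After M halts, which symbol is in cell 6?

B

p0 | B[1]100101BB   read 1 → write 0, move L, go to p1
p1 | [B]0100101BB   read B → write 0, move R, go to p0
p0 | 0[0]100101BB   read 0 → write B, move R, go to p1
p1 | 0B[1]00101BB   read 1 → write 1, move R, go to p1
p1 | 0B1[0]0101BB   read 0 → write B, move R, go to p0
p0 | 0B1B[0]101BB   read 0 → write B, move R, go to p1
p1 | 0B1BB[1]01BB   read 1 → write 1, move R, go to p1
p1 | 0B1BB1[0]1BB   read 0 → write B, move R, go to p0
p0 | 0B1BB1B[1]BB   read 1 → write 0, move L, go to p1
p1 | 0B1BB1[B]0BB   read B → write 0, move R, go to p0
p0 | 0B1BB10[0]BB   read 0 → write B, move R, go to p1
p1 | 0B1BB10B[B]B   read B → write 0, move R, go to p0
p0 | 0B1BB10B0[B]
Cell 6 holds B when M halts.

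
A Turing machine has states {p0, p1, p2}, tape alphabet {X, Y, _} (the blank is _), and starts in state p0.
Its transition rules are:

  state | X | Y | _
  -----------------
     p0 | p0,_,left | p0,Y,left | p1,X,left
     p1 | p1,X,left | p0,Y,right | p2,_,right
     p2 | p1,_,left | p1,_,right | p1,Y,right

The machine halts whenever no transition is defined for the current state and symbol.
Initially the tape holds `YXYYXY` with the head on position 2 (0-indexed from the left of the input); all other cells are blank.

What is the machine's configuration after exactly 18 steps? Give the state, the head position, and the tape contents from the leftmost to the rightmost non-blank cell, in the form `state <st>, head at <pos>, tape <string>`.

p0 | ___YX[Y]YXY   read Y → write Y, move left, go to p0
p0 | ___Y[X]YYXY   read X → write _, move left, go to p0
p0 | ___[Y]_YYXY   read Y → write Y, move left, go to p0
p0 | __[_]Y_YYXY   read _ → write X, move left, go to p1
p1 | _[_]XY_YYXY   read _ → write _, move right, go to p2
p2 | __[X]Y_YYXY   read X → write _, move left, go to p1
p1 | _[_]_Y_YYXY   read _ → write _, move right, go to p2
p2 | __[_]Y_YYXY   read _ → write Y, move right, go to p1
p1 | __Y[Y]_YYXY   read Y → write Y, move right, go to p0
p0 | __YY[_]YYXY   read _ → write X, move left, go to p1
p1 | __Y[Y]XYYXY   read Y → write Y, move right, go to p0
p0 | __YY[X]YYXY   read X → write _, move left, go to p0
p0 | __Y[Y]_YYXY   read Y → write Y, move left, go to p0
p0 | __[Y]Y_YYXY   read Y → write Y, move left, go to p0
p0 | _[_]YY_YYXY   read _ → write X, move left, go to p1
p1 | [_]XYY_YYXY   read _ → write _, move right, go to p2
p2 | _[X]YY_YYXY   read X → write _, move left, go to p1
p1 | [_]_YY_YYXY   read _ → write _, move right, go to p2
p2 | _[_]YY_YYXY
After 18 steps: state p2, head at -2, tape YY_YYXY.

state p2, head at -2, tape YY_YYXY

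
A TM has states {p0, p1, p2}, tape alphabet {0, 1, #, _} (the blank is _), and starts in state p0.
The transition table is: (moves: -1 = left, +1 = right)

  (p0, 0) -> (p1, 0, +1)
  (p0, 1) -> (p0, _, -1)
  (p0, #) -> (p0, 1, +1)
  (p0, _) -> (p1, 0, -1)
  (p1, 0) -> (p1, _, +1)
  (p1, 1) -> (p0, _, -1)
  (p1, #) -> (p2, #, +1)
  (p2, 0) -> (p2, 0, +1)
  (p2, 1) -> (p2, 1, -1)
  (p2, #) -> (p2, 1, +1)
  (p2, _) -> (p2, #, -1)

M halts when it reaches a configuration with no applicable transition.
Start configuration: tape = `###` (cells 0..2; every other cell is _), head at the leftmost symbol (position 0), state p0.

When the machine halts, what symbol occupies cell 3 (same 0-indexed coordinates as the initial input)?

0

p0 | __[#]##_   read # → write 1, move +1, go to p0
p0 | __1[#]#_   read # → write 1, move +1, go to p0
p0 | __11[#]_   read # → write 1, move +1, go to p0
p0 | __111[_]   read _ → write 0, move -1, go to p1
p1 | __11[1]0   read 1 → write _, move -1, go to p0
p0 | __1[1]_0   read 1 → write _, move -1, go to p0
p0 | __[1]__0   read 1 → write _, move -1, go to p0
p0 | _[_]___0   read _ → write 0, move -1, go to p1
p1 | [_]0___0
Cell 3 holds 0 when M halts.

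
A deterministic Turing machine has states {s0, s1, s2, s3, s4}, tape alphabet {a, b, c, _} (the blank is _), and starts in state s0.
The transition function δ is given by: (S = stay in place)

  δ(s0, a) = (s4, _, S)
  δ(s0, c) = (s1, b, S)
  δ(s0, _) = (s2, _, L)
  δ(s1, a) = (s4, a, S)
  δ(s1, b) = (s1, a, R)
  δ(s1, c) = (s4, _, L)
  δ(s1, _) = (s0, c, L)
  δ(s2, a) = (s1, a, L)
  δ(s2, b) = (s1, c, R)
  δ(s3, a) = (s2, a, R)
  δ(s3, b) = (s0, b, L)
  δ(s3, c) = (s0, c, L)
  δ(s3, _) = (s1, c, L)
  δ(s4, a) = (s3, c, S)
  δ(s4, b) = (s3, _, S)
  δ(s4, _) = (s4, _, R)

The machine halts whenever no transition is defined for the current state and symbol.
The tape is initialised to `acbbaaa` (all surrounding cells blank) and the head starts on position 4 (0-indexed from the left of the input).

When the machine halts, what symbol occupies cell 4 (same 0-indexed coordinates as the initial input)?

_

s0 | acbb[a]aa   read a → write _, move S, go to s4
s4 | acbb[_]aa   read _ → write _, move R, go to s4
s4 | acbb_[a]a   read a → write c, move S, go to s3
s3 | acbb_[c]a   read c → write c, move L, go to s0
s0 | acbb[_]ca   read _ → write _, move L, go to s2
s2 | acb[b]_ca   read b → write c, move R, go to s1
s1 | acbc[_]ca   read _ → write c, move L, go to s0
s0 | acb[c]cca   read c → write b, move S, go to s1
s1 | acb[b]cca   read b → write a, move R, go to s1
s1 | acba[c]ca   read c → write _, move L, go to s4
s4 | acb[a]_ca   read a → write c, move S, go to s3
s3 | acb[c]_ca   read c → write c, move L, go to s0
s0 | ac[b]c_ca
Cell 4 holds _ when M halts.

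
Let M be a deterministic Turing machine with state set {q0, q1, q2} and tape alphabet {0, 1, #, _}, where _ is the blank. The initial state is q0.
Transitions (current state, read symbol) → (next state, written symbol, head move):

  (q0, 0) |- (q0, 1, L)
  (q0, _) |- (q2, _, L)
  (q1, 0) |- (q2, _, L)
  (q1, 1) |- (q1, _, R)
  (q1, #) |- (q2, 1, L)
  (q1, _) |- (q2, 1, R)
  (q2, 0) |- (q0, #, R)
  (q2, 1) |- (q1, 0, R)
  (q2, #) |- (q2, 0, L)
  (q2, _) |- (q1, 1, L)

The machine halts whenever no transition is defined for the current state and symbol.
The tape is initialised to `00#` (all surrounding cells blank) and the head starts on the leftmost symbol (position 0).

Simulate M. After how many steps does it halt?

18

q0 | ___[0]0#   read 0 → write 1, move L, go to q0
q0 | __[_]10#   read _ → write _, move L, go to q2
q2 | _[_]_10#   read _ → write 1, move L, go to q1
q1 | [_]1_10#   read _ → write 1, move R, go to q2
q2 | 1[1]_10#   read 1 → write 0, move R, go to q1
q1 | 10[_]10#   read _ → write 1, move R, go to q2
q2 | 101[1]0#   read 1 → write 0, move R, go to q1
q1 | 1010[0]#   read 0 → write _, move L, go to q2
q2 | 101[0]_#   read 0 → write #, move R, go to q0
q0 | 101#[_]#   read _ → write _, move L, go to q2
q2 | 101[#]_#   read # → write 0, move L, go to q2
q2 | 10[1]0_#   read 1 → write 0, move R, go to q1
q1 | 100[0]_#   read 0 → write _, move L, go to q2
q2 | 10[0]__#   read 0 → write #, move R, go to q0
q0 | 10#[_]_#   read _ → write _, move L, go to q2
q2 | 10[#]__#   read # → write 0, move L, go to q2
q2 | 1[0]0__#   read 0 → write #, move R, go to q0
q0 | 1#[0]__#   read 0 → write 1, move L, go to q0
q0 | 1[#]1__#
M halts after 18 transitions.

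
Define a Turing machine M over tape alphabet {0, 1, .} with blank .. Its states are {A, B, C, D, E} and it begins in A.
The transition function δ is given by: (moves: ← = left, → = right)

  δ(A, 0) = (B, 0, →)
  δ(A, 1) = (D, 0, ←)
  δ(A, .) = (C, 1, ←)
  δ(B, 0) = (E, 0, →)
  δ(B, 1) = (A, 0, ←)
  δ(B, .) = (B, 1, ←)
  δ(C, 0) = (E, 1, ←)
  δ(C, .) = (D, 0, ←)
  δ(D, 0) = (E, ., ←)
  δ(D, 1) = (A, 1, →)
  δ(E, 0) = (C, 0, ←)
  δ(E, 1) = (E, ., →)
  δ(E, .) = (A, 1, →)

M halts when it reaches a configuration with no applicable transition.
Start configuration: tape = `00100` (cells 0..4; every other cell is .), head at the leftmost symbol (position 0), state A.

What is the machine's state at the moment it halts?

A | ..[0]0100   read 0 → write 0, move →, go to B
B | ..0[0]100   read 0 → write 0, move →, go to E
E | ..00[1]00   read 1 → write ., move →, go to E
E | ..00.[0]0   read 0 → write 0, move ←, go to C
C | ..00[.]00   read . → write 0, move ←, go to D
D | ..0[0]000   read 0 → write ., move ←, go to E
E | ..[0].000   read 0 → write 0, move ←, go to C
C | .[.]0.000   read . → write 0, move ←, go to D
D | [.]00.000
No transition is defined for (D, .); M halts in state D.

D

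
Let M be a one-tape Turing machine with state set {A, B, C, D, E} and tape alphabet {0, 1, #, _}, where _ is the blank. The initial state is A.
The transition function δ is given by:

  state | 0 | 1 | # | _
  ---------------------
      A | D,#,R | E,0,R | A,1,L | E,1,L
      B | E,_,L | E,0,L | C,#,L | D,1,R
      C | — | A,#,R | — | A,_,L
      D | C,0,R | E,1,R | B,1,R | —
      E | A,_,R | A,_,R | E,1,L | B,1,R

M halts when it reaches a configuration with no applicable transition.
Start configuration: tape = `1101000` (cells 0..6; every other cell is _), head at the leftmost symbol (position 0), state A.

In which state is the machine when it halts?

state=A head=0 tape=[1]101000_   (A,1)→(E,0,R)
state=E head=1 tape=0[1]01000_   (E,1)→(A,_,R)
state=A head=2 tape=0_[0]1000_   (A,0)→(D,#,R)
state=D head=3 tape=0_#[1]000_   (D,1)→(E,1,R)
state=E head=4 tape=0_#1[0]00_   (E,0)→(A,_,R)
state=A head=5 tape=0_#1_[0]0_   (A,0)→(D,#,R)
state=D head=6 tape=0_#1_#[0]_   (D,0)→(C,0,R)
state=C head=7 tape=0_#1_#0[_]   (C,_)→(A,_,L)
state=A head=6 tape=0_#1_#[0]_   (A,0)→(D,#,R)
state=D head=7 tape=0_#1_##[_]
No transition is defined for (D, _); M halts in state D.

D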